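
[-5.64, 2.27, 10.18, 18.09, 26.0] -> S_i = -5.64 + 7.91*i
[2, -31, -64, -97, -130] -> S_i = 2 + -33*i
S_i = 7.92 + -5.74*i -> [7.92, 2.18, -3.56, -9.3, -15.04]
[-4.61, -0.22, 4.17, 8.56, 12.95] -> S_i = -4.61 + 4.39*i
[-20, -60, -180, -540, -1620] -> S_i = -20*3^i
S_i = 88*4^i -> [88, 352, 1408, 5632, 22528]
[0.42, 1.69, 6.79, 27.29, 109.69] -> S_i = 0.42*4.02^i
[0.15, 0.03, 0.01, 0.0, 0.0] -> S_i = 0.15*0.23^i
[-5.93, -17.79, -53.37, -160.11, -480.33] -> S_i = -5.93*3.00^i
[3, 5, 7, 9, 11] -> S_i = 3 + 2*i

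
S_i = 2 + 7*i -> [2, 9, 16, 23, 30]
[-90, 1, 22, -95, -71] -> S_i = Random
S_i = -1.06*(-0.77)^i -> [-1.06, 0.82, -0.63, 0.48, -0.37]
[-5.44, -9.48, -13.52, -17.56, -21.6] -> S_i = -5.44 + -4.04*i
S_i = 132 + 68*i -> [132, 200, 268, 336, 404]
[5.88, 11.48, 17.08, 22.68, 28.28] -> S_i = 5.88 + 5.60*i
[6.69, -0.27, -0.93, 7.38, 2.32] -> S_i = Random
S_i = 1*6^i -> [1, 6, 36, 216, 1296]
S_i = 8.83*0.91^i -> [8.83, 8.04, 7.31, 6.65, 6.06]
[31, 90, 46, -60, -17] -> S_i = Random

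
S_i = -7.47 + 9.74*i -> [-7.47, 2.27, 12.01, 21.75, 31.49]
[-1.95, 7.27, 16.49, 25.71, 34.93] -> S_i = -1.95 + 9.22*i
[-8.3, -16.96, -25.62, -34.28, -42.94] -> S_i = -8.30 + -8.66*i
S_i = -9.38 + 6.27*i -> [-9.38, -3.11, 3.16, 9.43, 15.7]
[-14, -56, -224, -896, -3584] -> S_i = -14*4^i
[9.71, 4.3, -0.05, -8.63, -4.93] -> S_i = Random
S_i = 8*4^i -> [8, 32, 128, 512, 2048]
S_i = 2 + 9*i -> [2, 11, 20, 29, 38]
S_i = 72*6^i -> [72, 432, 2592, 15552, 93312]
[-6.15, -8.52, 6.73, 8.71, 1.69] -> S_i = Random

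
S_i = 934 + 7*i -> [934, 941, 948, 955, 962]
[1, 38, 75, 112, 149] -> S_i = 1 + 37*i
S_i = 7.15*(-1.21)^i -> [7.15, -8.65, 10.47, -12.67, 15.33]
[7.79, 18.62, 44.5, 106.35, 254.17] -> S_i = 7.79*2.39^i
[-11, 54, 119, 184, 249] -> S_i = -11 + 65*i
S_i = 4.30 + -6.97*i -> [4.3, -2.67, -9.64, -16.61, -23.58]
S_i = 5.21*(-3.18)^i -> [5.21, -16.57, 52.69, -167.54, 532.78]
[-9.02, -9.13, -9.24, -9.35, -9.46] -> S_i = -9.02 + -0.11*i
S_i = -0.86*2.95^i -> [-0.86, -2.54, -7.48, -22.08, -65.13]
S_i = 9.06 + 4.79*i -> [9.06, 13.85, 18.64, 23.43, 28.22]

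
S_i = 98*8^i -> [98, 784, 6272, 50176, 401408]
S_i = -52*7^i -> [-52, -364, -2548, -17836, -124852]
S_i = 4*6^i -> [4, 24, 144, 864, 5184]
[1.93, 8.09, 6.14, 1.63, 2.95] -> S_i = Random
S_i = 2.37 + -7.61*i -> [2.37, -5.24, -12.85, -20.46, -28.07]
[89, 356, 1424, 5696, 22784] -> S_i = 89*4^i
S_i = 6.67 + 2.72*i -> [6.67, 9.39, 12.11, 14.83, 17.55]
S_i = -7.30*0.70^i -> [-7.3, -5.11, -3.58, -2.5, -1.75]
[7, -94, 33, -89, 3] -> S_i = Random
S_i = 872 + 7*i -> [872, 879, 886, 893, 900]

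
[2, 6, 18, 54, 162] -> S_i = 2*3^i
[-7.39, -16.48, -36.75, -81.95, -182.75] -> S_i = -7.39*2.23^i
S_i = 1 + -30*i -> [1, -29, -59, -89, -119]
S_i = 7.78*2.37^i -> [7.78, 18.44, 43.7, 103.57, 245.46]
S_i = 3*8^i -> [3, 24, 192, 1536, 12288]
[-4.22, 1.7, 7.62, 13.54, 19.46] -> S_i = -4.22 + 5.92*i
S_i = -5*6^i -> [-5, -30, -180, -1080, -6480]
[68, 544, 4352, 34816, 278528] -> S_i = 68*8^i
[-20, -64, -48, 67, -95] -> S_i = Random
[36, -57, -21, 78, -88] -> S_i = Random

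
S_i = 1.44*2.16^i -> [1.44, 3.11, 6.72, 14.51, 31.35]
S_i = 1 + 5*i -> [1, 6, 11, 16, 21]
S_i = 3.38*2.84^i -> [3.38, 9.6, 27.26, 77.42, 219.88]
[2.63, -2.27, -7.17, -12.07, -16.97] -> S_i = 2.63 + -4.90*i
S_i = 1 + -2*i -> [1, -1, -3, -5, -7]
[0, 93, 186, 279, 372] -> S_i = 0 + 93*i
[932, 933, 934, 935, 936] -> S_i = 932 + 1*i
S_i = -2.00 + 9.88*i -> [-2.0, 7.88, 17.76, 27.64, 37.52]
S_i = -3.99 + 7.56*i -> [-3.99, 3.57, 11.13, 18.69, 26.25]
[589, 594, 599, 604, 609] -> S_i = 589 + 5*i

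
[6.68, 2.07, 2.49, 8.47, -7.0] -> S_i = Random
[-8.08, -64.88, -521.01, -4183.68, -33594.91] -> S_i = -8.08*8.03^i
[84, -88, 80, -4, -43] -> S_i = Random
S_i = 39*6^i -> [39, 234, 1404, 8424, 50544]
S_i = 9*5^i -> [9, 45, 225, 1125, 5625]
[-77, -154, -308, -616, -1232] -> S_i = -77*2^i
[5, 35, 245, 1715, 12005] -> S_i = 5*7^i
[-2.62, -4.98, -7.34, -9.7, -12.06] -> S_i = -2.62 + -2.36*i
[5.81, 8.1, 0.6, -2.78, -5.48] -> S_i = Random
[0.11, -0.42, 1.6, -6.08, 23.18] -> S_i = 0.11*(-3.81)^i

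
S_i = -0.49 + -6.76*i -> [-0.49, -7.25, -14.01, -20.77, -27.53]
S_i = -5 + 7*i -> [-5, 2, 9, 16, 23]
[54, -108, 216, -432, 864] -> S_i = 54*-2^i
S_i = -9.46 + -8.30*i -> [-9.46, -17.76, -26.06, -34.36, -42.66]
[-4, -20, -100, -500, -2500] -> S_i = -4*5^i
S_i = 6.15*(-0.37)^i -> [6.15, -2.28, 0.84, -0.31, 0.12]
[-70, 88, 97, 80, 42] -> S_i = Random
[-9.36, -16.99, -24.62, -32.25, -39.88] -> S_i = -9.36 + -7.63*i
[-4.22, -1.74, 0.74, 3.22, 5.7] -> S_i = -4.22 + 2.48*i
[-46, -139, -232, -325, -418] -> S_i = -46 + -93*i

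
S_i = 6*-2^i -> [6, -12, 24, -48, 96]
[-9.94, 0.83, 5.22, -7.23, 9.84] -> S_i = Random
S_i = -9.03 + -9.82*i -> [-9.03, -18.85, -28.67, -38.49, -48.31]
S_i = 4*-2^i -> [4, -8, 16, -32, 64]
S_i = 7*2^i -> [7, 14, 28, 56, 112]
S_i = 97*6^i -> [97, 582, 3492, 20952, 125712]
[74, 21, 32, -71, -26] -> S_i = Random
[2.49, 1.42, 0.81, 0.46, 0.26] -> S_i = 2.49*0.57^i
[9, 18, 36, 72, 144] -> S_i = 9*2^i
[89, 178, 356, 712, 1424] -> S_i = 89*2^i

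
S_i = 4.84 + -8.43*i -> [4.84, -3.59, -12.02, -20.45, -28.88]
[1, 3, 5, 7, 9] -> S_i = 1 + 2*i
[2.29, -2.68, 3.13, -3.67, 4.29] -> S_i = 2.29*(-1.17)^i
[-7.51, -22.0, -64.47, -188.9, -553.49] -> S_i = -7.51*2.93^i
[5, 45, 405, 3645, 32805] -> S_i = 5*9^i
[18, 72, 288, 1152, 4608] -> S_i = 18*4^i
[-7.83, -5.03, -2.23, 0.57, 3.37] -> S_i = -7.83 + 2.80*i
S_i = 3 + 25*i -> [3, 28, 53, 78, 103]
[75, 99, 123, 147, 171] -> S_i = 75 + 24*i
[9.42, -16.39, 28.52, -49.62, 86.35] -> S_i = 9.42*(-1.74)^i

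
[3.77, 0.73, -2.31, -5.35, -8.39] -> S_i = 3.77 + -3.04*i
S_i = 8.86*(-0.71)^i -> [8.86, -6.29, 4.47, -3.17, 2.25]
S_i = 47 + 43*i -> [47, 90, 133, 176, 219]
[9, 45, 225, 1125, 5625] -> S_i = 9*5^i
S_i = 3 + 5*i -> [3, 8, 13, 18, 23]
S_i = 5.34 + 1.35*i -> [5.34, 6.69, 8.04, 9.39, 10.74]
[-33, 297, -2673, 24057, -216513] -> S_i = -33*-9^i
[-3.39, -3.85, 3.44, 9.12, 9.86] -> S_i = Random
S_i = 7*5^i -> [7, 35, 175, 875, 4375]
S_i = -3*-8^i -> [-3, 24, -192, 1536, -12288]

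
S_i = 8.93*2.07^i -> [8.93, 18.49, 38.26, 79.21, 163.96]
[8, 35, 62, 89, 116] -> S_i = 8 + 27*i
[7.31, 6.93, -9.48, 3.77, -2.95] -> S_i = Random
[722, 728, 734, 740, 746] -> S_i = 722 + 6*i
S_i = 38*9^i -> [38, 342, 3078, 27702, 249318]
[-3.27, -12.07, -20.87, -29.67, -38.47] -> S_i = -3.27 + -8.80*i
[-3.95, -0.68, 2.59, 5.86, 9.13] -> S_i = -3.95 + 3.27*i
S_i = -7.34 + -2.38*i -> [-7.34, -9.72, -12.1, -14.48, -16.86]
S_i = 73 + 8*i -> [73, 81, 89, 97, 105]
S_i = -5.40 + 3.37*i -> [-5.4, -2.03, 1.34, 4.71, 8.08]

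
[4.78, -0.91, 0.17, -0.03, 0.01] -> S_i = 4.78*(-0.19)^i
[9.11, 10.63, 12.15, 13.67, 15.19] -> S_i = 9.11 + 1.52*i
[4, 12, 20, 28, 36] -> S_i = 4 + 8*i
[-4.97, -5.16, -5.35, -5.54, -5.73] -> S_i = -4.97 + -0.19*i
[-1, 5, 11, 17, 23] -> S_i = -1 + 6*i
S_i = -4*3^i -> [-4, -12, -36, -108, -324]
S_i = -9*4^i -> [-9, -36, -144, -576, -2304]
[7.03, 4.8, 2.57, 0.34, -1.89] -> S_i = 7.03 + -2.23*i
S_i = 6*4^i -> [6, 24, 96, 384, 1536]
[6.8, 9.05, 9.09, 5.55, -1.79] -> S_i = Random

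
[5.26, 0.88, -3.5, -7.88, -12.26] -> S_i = 5.26 + -4.38*i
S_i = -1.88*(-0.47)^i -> [-1.88, 0.88, -0.42, 0.2, -0.09]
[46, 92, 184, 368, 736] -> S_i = 46*2^i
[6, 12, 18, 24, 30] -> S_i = 6 + 6*i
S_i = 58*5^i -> [58, 290, 1450, 7250, 36250]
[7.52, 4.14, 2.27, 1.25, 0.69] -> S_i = 7.52*0.55^i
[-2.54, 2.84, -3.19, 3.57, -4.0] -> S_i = -2.54*(-1.12)^i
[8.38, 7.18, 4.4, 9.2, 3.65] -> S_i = Random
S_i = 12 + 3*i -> [12, 15, 18, 21, 24]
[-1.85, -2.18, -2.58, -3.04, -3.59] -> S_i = -1.85*1.18^i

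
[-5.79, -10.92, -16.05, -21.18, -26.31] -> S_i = -5.79 + -5.13*i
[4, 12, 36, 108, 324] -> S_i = 4*3^i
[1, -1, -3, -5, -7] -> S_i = 1 + -2*i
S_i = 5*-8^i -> [5, -40, 320, -2560, 20480]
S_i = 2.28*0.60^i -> [2.28, 1.37, 0.82, 0.49, 0.3]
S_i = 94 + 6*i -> [94, 100, 106, 112, 118]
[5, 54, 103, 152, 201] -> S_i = 5 + 49*i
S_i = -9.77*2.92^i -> [-9.77, -28.53, -83.3, -243.24, -710.27]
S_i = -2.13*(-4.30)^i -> [-2.13, 9.16, -39.38, 169.35, -728.2]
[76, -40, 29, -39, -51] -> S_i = Random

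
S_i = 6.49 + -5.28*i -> [6.49, 1.21, -4.07, -9.35, -14.63]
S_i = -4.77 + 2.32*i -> [-4.77, -2.45, -0.13, 2.19, 4.51]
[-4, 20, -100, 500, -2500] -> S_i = -4*-5^i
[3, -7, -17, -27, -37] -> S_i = 3 + -10*i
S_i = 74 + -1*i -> [74, 73, 72, 71, 70]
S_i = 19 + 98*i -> [19, 117, 215, 313, 411]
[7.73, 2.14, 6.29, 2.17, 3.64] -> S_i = Random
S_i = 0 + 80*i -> [0, 80, 160, 240, 320]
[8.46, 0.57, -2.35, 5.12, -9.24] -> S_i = Random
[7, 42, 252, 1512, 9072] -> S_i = 7*6^i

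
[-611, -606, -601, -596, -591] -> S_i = -611 + 5*i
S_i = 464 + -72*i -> [464, 392, 320, 248, 176]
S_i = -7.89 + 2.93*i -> [-7.89, -4.96, -2.03, 0.9, 3.83]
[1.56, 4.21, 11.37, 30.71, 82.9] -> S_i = 1.56*2.70^i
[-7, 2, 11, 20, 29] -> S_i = -7 + 9*i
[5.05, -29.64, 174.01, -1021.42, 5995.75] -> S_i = 5.05*(-5.87)^i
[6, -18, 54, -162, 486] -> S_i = 6*-3^i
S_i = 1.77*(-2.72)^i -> [1.77, -4.81, 13.1, -35.62, 96.88]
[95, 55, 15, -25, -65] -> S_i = 95 + -40*i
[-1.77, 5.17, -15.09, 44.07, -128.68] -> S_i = -1.77*(-2.92)^i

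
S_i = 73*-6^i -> [73, -438, 2628, -15768, 94608]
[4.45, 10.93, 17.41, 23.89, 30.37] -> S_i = 4.45 + 6.48*i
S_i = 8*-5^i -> [8, -40, 200, -1000, 5000]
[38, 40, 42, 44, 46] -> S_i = 38 + 2*i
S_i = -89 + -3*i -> [-89, -92, -95, -98, -101]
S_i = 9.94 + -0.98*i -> [9.94, 8.96, 7.98, 7.0, 6.02]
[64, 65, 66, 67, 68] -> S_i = 64 + 1*i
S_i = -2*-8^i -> [-2, 16, -128, 1024, -8192]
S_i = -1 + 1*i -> [-1, 0, 1, 2, 3]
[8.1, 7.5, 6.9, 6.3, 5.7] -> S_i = 8.10 + -0.60*i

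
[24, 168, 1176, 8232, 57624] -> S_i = 24*7^i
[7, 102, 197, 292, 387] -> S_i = 7 + 95*i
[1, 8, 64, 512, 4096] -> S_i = 1*8^i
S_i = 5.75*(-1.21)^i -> [5.75, -6.96, 8.42, -10.19, 12.33]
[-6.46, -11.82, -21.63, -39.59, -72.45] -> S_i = -6.46*1.83^i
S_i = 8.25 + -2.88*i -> [8.25, 5.37, 2.49, -0.39, -3.27]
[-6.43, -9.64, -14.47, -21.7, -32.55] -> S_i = -6.43*1.50^i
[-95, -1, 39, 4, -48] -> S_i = Random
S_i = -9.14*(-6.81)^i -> [-9.14, 62.24, -423.88, 2886.61, -19657.79]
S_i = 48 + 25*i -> [48, 73, 98, 123, 148]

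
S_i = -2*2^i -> [-2, -4, -8, -16, -32]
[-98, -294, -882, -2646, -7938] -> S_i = -98*3^i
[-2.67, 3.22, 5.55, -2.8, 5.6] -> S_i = Random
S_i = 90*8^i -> [90, 720, 5760, 46080, 368640]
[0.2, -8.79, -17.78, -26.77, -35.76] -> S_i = 0.20 + -8.99*i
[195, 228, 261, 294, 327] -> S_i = 195 + 33*i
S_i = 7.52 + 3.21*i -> [7.52, 10.73, 13.94, 17.15, 20.36]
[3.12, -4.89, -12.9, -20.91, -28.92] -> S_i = 3.12 + -8.01*i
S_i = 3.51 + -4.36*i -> [3.51, -0.85, -5.21, -9.57, -13.93]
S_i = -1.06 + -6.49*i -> [-1.06, -7.55, -14.04, -20.53, -27.02]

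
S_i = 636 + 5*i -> [636, 641, 646, 651, 656]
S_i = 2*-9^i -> [2, -18, 162, -1458, 13122]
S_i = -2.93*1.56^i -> [-2.93, -4.57, -7.13, -11.12, -17.35]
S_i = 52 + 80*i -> [52, 132, 212, 292, 372]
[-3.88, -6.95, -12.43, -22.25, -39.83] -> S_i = -3.88*1.79^i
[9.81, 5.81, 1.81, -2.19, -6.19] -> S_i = 9.81 + -4.00*i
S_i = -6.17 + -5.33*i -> [-6.17, -11.5, -16.83, -22.16, -27.49]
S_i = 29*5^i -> [29, 145, 725, 3625, 18125]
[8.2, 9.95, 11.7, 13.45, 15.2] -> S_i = 8.20 + 1.75*i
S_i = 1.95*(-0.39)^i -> [1.95, -0.76, 0.3, -0.12, 0.05]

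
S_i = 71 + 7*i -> [71, 78, 85, 92, 99]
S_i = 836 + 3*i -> [836, 839, 842, 845, 848]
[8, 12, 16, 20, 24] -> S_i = 8 + 4*i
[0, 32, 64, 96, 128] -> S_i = 0 + 32*i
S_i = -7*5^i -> [-7, -35, -175, -875, -4375]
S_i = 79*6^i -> [79, 474, 2844, 17064, 102384]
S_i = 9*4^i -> [9, 36, 144, 576, 2304]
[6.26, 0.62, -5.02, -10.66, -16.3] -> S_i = 6.26 + -5.64*i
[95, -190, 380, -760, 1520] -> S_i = 95*-2^i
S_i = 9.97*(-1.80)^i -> [9.97, -17.95, 32.3, -58.15, 104.66]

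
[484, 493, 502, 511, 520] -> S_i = 484 + 9*i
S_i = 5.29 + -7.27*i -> [5.29, -1.98, -9.25, -16.52, -23.79]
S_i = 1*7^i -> [1, 7, 49, 343, 2401]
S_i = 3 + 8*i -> [3, 11, 19, 27, 35]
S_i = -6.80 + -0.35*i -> [-6.8, -7.15, -7.5, -7.85, -8.2]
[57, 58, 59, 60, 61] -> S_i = 57 + 1*i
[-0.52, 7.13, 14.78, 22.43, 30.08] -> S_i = -0.52 + 7.65*i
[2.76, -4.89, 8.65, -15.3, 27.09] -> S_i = 2.76*(-1.77)^i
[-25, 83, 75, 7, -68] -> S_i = Random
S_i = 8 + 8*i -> [8, 16, 24, 32, 40]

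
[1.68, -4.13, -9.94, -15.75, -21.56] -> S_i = 1.68 + -5.81*i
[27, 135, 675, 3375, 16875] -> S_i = 27*5^i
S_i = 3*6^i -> [3, 18, 108, 648, 3888]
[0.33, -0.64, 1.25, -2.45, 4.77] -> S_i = 0.33*(-1.95)^i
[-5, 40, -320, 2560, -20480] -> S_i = -5*-8^i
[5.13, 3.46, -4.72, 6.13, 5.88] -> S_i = Random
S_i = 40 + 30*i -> [40, 70, 100, 130, 160]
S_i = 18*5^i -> [18, 90, 450, 2250, 11250]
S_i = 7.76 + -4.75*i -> [7.76, 3.01, -1.74, -6.49, -11.24]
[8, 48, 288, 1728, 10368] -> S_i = 8*6^i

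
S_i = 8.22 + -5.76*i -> [8.22, 2.46, -3.3, -9.06, -14.82]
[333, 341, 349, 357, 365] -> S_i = 333 + 8*i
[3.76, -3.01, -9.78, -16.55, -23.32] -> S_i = 3.76 + -6.77*i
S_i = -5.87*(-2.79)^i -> [-5.87, 16.38, -45.69, 127.48, -355.68]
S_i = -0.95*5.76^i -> [-0.95, -5.47, -31.52, -181.55, -1045.72]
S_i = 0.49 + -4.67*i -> [0.49, -4.18, -8.85, -13.52, -18.19]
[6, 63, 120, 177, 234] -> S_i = 6 + 57*i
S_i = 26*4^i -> [26, 104, 416, 1664, 6656]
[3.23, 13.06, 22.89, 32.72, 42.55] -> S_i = 3.23 + 9.83*i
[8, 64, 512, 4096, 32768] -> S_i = 8*8^i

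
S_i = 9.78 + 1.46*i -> [9.78, 11.24, 12.7, 14.16, 15.62]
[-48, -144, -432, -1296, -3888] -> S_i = -48*3^i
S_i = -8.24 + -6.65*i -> [-8.24, -14.89, -21.54, -28.19, -34.84]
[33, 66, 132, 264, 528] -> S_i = 33*2^i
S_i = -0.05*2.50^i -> [-0.05, -0.12, -0.31, -0.78, -1.95]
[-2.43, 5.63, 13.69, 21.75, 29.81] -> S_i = -2.43 + 8.06*i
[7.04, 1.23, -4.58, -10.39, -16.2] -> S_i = 7.04 + -5.81*i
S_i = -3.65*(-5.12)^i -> [-3.65, 18.69, -95.68, 489.89, -2508.26]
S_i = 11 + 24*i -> [11, 35, 59, 83, 107]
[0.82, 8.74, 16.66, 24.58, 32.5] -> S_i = 0.82 + 7.92*i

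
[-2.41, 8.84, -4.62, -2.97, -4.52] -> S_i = Random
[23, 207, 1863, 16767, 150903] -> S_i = 23*9^i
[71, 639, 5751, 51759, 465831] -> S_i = 71*9^i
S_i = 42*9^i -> [42, 378, 3402, 30618, 275562]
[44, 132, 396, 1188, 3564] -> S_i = 44*3^i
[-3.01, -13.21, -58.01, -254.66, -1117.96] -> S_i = -3.01*4.39^i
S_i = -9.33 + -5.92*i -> [-9.33, -15.25, -21.17, -27.09, -33.01]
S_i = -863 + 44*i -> [-863, -819, -775, -731, -687]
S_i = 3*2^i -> [3, 6, 12, 24, 48]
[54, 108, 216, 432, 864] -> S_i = 54*2^i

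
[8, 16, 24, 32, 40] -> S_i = 8 + 8*i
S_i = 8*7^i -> [8, 56, 392, 2744, 19208]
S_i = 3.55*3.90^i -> [3.55, 13.84, 54.0, 210.58, 821.27]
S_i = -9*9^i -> [-9, -81, -729, -6561, -59049]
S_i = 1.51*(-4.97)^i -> [1.51, -7.5, 37.3, -185.37, 921.3]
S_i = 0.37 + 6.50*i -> [0.37, 6.87, 13.37, 19.87, 26.37]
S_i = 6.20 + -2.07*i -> [6.2, 4.13, 2.06, -0.01, -2.08]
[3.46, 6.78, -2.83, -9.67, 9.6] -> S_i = Random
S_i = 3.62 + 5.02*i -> [3.62, 8.64, 13.66, 18.68, 23.7]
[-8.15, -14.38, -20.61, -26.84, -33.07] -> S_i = -8.15 + -6.23*i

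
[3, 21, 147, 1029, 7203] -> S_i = 3*7^i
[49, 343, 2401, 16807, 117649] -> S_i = 49*7^i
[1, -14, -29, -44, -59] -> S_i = 1 + -15*i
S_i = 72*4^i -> [72, 288, 1152, 4608, 18432]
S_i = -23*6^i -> [-23, -138, -828, -4968, -29808]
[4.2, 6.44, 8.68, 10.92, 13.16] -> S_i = 4.20 + 2.24*i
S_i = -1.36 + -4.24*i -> [-1.36, -5.6, -9.84, -14.08, -18.32]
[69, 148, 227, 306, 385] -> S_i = 69 + 79*i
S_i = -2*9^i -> [-2, -18, -162, -1458, -13122]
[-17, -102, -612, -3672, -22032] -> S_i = -17*6^i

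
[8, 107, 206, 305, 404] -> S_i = 8 + 99*i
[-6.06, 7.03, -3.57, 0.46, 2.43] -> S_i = Random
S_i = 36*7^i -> [36, 252, 1764, 12348, 86436]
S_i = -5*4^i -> [-5, -20, -80, -320, -1280]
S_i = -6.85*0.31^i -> [-6.85, -2.12, -0.66, -0.2, -0.06]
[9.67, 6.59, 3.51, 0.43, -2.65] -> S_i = 9.67 + -3.08*i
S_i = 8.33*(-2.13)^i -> [8.33, -17.74, 37.79, -80.5, 171.46]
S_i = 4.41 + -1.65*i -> [4.41, 2.76, 1.11, -0.54, -2.19]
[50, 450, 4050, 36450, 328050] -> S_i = 50*9^i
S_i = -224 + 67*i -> [-224, -157, -90, -23, 44]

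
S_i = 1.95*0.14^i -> [1.95, 0.27, 0.04, 0.01, 0.0]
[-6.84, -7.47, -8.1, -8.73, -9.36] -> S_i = -6.84 + -0.63*i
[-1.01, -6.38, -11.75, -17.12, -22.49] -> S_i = -1.01 + -5.37*i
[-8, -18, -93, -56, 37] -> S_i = Random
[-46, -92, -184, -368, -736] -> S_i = -46*2^i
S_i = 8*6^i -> [8, 48, 288, 1728, 10368]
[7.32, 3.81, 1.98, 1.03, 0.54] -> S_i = 7.32*0.52^i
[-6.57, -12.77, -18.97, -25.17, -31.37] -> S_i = -6.57 + -6.20*i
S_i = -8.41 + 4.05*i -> [-8.41, -4.36, -0.31, 3.74, 7.79]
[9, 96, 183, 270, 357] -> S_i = 9 + 87*i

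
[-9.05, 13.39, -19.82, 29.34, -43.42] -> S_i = -9.05*(-1.48)^i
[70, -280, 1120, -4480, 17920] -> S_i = 70*-4^i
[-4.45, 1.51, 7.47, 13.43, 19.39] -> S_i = -4.45 + 5.96*i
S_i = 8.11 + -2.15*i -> [8.11, 5.96, 3.81, 1.66, -0.49]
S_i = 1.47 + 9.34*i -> [1.47, 10.81, 20.15, 29.49, 38.83]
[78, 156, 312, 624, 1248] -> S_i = 78*2^i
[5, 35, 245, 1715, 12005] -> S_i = 5*7^i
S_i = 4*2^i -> [4, 8, 16, 32, 64]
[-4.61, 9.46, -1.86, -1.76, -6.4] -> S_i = Random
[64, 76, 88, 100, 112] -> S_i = 64 + 12*i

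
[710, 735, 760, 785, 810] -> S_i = 710 + 25*i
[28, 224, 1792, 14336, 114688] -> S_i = 28*8^i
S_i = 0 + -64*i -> [0, -64, -128, -192, -256]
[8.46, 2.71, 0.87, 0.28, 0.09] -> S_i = 8.46*0.32^i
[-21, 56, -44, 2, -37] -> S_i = Random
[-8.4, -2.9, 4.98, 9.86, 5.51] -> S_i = Random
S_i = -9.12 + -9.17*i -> [-9.12, -18.29, -27.46, -36.63, -45.8]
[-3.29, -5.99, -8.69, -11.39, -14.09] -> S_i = -3.29 + -2.70*i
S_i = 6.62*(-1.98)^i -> [6.62, -13.11, 25.95, -51.39, 101.75]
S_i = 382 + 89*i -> [382, 471, 560, 649, 738]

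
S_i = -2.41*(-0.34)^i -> [-2.41, 0.82, -0.28, 0.09, -0.03]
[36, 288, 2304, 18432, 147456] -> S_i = 36*8^i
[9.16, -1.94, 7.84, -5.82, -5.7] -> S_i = Random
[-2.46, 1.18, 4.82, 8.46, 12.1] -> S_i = -2.46 + 3.64*i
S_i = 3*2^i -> [3, 6, 12, 24, 48]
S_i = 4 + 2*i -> [4, 6, 8, 10, 12]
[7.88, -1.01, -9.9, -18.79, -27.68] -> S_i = 7.88 + -8.89*i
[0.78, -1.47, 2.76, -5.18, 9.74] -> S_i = 0.78*(-1.88)^i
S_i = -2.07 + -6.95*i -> [-2.07, -9.02, -15.97, -22.92, -29.87]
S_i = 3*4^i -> [3, 12, 48, 192, 768]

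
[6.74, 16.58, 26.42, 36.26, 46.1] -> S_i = 6.74 + 9.84*i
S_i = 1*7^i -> [1, 7, 49, 343, 2401]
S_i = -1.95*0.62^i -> [-1.95, -1.21, -0.75, -0.46, -0.29]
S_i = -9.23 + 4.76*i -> [-9.23, -4.47, 0.29, 5.05, 9.81]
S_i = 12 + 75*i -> [12, 87, 162, 237, 312]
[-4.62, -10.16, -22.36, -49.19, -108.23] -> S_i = -4.62*2.20^i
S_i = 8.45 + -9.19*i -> [8.45, -0.74, -9.93, -19.12, -28.31]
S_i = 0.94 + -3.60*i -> [0.94, -2.66, -6.26, -9.86, -13.46]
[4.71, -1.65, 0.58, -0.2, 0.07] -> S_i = 4.71*(-0.35)^i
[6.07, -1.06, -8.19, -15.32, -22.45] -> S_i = 6.07 + -7.13*i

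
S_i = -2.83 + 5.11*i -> [-2.83, 2.28, 7.39, 12.5, 17.61]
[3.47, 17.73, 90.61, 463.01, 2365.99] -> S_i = 3.47*5.11^i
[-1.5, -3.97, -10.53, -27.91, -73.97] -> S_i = -1.50*2.65^i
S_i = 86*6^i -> [86, 516, 3096, 18576, 111456]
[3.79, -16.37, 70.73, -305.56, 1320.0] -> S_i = 3.79*(-4.32)^i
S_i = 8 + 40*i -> [8, 48, 88, 128, 168]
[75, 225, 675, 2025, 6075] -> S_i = 75*3^i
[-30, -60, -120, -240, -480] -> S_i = -30*2^i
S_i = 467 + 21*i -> [467, 488, 509, 530, 551]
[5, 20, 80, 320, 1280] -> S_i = 5*4^i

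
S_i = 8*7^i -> [8, 56, 392, 2744, 19208]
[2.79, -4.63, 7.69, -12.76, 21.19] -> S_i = 2.79*(-1.66)^i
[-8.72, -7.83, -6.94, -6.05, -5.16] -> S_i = -8.72 + 0.89*i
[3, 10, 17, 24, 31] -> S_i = 3 + 7*i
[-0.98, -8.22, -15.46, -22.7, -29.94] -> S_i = -0.98 + -7.24*i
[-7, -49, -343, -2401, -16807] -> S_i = -7*7^i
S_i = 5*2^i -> [5, 10, 20, 40, 80]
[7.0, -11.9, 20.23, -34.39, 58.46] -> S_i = 7.00*(-1.70)^i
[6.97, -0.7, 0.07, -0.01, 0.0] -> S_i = 6.97*(-0.10)^i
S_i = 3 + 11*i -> [3, 14, 25, 36, 47]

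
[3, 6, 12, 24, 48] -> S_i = 3*2^i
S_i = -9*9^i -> [-9, -81, -729, -6561, -59049]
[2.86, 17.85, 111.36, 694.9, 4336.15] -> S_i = 2.86*6.24^i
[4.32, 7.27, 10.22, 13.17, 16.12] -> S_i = 4.32 + 2.95*i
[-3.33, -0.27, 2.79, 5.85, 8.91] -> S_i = -3.33 + 3.06*i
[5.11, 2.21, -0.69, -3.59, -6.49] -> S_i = 5.11 + -2.90*i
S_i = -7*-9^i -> [-7, 63, -567, 5103, -45927]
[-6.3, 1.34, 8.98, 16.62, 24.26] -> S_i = -6.30 + 7.64*i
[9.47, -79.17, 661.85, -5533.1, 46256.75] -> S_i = 9.47*(-8.36)^i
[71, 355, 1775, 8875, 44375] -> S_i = 71*5^i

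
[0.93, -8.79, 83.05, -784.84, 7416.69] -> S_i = 0.93*(-9.45)^i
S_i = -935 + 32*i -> [-935, -903, -871, -839, -807]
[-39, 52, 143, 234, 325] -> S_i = -39 + 91*i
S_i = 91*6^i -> [91, 546, 3276, 19656, 117936]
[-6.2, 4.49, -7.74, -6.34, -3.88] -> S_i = Random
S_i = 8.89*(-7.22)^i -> [8.89, -64.19, 463.42, -3345.9, 24157.42]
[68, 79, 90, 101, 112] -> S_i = 68 + 11*i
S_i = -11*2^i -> [-11, -22, -44, -88, -176]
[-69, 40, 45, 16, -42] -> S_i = Random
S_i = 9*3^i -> [9, 27, 81, 243, 729]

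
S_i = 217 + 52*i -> [217, 269, 321, 373, 425]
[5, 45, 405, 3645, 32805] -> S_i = 5*9^i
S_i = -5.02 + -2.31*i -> [-5.02, -7.33, -9.64, -11.95, -14.26]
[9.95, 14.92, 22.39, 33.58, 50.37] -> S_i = 9.95*1.50^i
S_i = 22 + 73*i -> [22, 95, 168, 241, 314]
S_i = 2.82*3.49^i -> [2.82, 9.84, 34.35, 119.87, 418.36]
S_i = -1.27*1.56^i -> [-1.27, -1.98, -3.09, -4.82, -7.52]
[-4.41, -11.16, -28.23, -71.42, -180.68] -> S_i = -4.41*2.53^i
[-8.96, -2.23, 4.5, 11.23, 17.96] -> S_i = -8.96 + 6.73*i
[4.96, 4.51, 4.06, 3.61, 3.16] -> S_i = 4.96 + -0.45*i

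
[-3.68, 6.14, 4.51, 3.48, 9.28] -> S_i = Random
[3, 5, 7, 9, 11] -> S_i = 3 + 2*i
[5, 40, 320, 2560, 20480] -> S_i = 5*8^i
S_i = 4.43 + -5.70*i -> [4.43, -1.27, -6.97, -12.67, -18.37]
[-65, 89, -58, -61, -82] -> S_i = Random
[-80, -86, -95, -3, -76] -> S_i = Random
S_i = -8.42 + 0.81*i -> [-8.42, -7.61, -6.8, -5.99, -5.18]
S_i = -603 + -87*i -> [-603, -690, -777, -864, -951]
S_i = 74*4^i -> [74, 296, 1184, 4736, 18944]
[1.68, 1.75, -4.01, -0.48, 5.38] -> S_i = Random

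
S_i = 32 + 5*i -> [32, 37, 42, 47, 52]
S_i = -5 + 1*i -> [-5, -4, -3, -2, -1]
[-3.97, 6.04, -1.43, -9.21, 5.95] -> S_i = Random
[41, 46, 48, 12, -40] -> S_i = Random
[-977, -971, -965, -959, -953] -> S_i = -977 + 6*i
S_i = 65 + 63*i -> [65, 128, 191, 254, 317]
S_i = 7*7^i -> [7, 49, 343, 2401, 16807]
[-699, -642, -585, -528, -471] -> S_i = -699 + 57*i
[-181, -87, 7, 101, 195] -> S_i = -181 + 94*i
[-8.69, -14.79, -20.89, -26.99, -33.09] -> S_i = -8.69 + -6.10*i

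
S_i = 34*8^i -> [34, 272, 2176, 17408, 139264]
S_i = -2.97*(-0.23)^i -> [-2.97, 0.68, -0.16, 0.04, -0.01]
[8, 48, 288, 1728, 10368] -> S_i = 8*6^i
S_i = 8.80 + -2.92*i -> [8.8, 5.88, 2.96, 0.04, -2.88]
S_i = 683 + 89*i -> [683, 772, 861, 950, 1039]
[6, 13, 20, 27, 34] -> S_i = 6 + 7*i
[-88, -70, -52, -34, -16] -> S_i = -88 + 18*i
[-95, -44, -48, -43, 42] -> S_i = Random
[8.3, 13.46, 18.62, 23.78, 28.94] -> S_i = 8.30 + 5.16*i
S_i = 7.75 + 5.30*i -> [7.75, 13.05, 18.35, 23.65, 28.95]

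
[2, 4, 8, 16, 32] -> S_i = 2*2^i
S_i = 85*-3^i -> [85, -255, 765, -2295, 6885]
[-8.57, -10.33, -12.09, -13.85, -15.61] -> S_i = -8.57 + -1.76*i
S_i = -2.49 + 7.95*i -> [-2.49, 5.46, 13.41, 21.36, 29.31]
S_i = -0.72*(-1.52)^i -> [-0.72, 1.09, -1.66, 2.53, -3.84]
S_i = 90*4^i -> [90, 360, 1440, 5760, 23040]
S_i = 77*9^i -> [77, 693, 6237, 56133, 505197]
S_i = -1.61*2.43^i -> [-1.61, -3.91, -9.51, -23.1, -56.14]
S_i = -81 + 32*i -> [-81, -49, -17, 15, 47]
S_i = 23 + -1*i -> [23, 22, 21, 20, 19]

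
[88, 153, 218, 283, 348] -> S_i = 88 + 65*i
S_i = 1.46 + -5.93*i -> [1.46, -4.47, -10.4, -16.33, -22.26]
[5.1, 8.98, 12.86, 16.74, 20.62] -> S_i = 5.10 + 3.88*i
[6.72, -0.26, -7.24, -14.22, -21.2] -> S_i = 6.72 + -6.98*i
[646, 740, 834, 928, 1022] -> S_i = 646 + 94*i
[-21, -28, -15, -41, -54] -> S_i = Random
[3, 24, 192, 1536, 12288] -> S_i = 3*8^i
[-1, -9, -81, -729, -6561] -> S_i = -1*9^i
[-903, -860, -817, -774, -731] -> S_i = -903 + 43*i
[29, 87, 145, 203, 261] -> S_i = 29 + 58*i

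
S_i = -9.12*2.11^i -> [-9.12, -19.24, -40.6, -85.67, -180.77]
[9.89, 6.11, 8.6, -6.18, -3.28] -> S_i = Random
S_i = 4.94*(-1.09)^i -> [4.94, -5.38, 5.87, -6.4, 6.97]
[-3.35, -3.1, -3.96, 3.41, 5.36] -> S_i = Random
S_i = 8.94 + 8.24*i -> [8.94, 17.18, 25.42, 33.66, 41.9]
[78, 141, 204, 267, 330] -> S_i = 78 + 63*i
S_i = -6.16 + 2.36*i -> [-6.16, -3.8, -1.44, 0.92, 3.28]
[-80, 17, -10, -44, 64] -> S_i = Random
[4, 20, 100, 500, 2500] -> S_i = 4*5^i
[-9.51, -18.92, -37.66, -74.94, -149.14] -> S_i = -9.51*1.99^i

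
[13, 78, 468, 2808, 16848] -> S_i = 13*6^i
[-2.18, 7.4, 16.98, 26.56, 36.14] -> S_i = -2.18 + 9.58*i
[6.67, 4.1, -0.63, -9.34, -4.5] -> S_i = Random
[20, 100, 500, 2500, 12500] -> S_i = 20*5^i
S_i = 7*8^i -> [7, 56, 448, 3584, 28672]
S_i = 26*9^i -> [26, 234, 2106, 18954, 170586]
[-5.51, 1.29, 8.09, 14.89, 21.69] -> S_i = -5.51 + 6.80*i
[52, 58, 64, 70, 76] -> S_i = 52 + 6*i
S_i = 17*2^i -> [17, 34, 68, 136, 272]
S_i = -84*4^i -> [-84, -336, -1344, -5376, -21504]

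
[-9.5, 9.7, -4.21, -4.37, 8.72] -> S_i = Random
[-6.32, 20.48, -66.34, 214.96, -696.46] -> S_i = -6.32*(-3.24)^i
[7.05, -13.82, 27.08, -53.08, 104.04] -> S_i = 7.05*(-1.96)^i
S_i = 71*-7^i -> [71, -497, 3479, -24353, 170471]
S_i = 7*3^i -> [7, 21, 63, 189, 567]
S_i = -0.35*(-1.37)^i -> [-0.35, 0.48, -0.66, 0.9, -1.23]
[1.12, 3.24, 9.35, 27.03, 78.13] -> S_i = 1.12*2.89^i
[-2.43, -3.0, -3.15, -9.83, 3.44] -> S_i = Random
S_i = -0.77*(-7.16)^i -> [-0.77, 5.51, -39.47, 282.64, -2023.68]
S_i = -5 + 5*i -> [-5, 0, 5, 10, 15]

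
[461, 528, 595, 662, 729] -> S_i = 461 + 67*i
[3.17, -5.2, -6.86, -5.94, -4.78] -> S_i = Random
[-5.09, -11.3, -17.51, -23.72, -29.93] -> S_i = -5.09 + -6.21*i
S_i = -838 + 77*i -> [-838, -761, -684, -607, -530]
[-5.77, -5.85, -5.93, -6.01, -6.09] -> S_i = -5.77 + -0.08*i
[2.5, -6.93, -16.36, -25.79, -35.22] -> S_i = 2.50 + -9.43*i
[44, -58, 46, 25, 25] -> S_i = Random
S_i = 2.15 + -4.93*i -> [2.15, -2.78, -7.71, -12.64, -17.57]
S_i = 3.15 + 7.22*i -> [3.15, 10.37, 17.59, 24.81, 32.03]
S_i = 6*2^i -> [6, 12, 24, 48, 96]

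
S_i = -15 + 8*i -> [-15, -7, 1, 9, 17]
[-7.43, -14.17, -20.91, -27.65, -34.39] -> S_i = -7.43 + -6.74*i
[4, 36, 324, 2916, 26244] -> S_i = 4*9^i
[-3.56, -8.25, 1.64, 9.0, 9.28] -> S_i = Random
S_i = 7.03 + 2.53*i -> [7.03, 9.56, 12.09, 14.62, 17.15]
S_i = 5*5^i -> [5, 25, 125, 625, 3125]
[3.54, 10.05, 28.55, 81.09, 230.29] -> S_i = 3.54*2.84^i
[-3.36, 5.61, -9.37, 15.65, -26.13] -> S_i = -3.36*(-1.67)^i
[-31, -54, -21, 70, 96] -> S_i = Random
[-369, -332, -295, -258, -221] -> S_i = -369 + 37*i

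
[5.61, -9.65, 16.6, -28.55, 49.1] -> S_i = 5.61*(-1.72)^i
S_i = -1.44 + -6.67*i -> [-1.44, -8.11, -14.78, -21.45, -28.12]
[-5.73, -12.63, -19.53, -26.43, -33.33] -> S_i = -5.73 + -6.90*i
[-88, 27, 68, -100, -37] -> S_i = Random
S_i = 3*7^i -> [3, 21, 147, 1029, 7203]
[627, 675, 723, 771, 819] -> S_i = 627 + 48*i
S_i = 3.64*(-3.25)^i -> [3.64, -11.83, 38.45, -124.95, 406.1]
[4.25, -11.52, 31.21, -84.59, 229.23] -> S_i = 4.25*(-2.71)^i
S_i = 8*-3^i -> [8, -24, 72, -216, 648]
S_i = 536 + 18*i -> [536, 554, 572, 590, 608]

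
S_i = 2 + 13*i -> [2, 15, 28, 41, 54]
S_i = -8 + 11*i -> [-8, 3, 14, 25, 36]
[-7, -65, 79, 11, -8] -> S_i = Random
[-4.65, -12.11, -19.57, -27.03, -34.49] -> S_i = -4.65 + -7.46*i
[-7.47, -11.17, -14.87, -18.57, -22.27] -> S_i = -7.47 + -3.70*i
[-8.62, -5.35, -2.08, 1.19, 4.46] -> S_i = -8.62 + 3.27*i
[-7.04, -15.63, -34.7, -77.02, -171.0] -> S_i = -7.04*2.22^i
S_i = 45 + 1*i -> [45, 46, 47, 48, 49]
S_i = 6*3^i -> [6, 18, 54, 162, 486]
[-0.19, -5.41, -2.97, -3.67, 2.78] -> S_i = Random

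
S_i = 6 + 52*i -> [6, 58, 110, 162, 214]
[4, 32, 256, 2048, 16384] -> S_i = 4*8^i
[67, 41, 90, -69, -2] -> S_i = Random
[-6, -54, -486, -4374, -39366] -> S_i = -6*9^i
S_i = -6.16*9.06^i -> [-6.16, -55.81, -505.63, -4581.05, -41504.34]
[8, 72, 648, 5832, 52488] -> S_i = 8*9^i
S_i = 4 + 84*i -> [4, 88, 172, 256, 340]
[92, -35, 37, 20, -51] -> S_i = Random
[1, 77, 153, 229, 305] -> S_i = 1 + 76*i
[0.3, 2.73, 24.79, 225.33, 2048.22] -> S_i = 0.30*9.09^i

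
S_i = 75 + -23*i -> [75, 52, 29, 6, -17]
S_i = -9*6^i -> [-9, -54, -324, -1944, -11664]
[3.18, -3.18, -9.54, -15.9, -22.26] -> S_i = 3.18 + -6.36*i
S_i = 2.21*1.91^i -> [2.21, 4.22, 8.06, 15.4, 29.41]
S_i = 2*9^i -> [2, 18, 162, 1458, 13122]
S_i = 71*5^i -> [71, 355, 1775, 8875, 44375]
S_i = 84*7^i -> [84, 588, 4116, 28812, 201684]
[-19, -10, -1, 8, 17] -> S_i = -19 + 9*i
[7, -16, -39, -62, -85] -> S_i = 7 + -23*i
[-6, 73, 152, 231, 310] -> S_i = -6 + 79*i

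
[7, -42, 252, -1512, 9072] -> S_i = 7*-6^i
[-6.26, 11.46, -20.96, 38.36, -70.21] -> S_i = -6.26*(-1.83)^i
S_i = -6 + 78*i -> [-6, 72, 150, 228, 306]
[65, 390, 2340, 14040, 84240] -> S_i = 65*6^i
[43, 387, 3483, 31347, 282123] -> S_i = 43*9^i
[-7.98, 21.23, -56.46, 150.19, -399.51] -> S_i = -7.98*(-2.66)^i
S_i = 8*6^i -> [8, 48, 288, 1728, 10368]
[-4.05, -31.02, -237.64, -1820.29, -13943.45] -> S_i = -4.05*7.66^i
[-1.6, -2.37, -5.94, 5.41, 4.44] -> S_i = Random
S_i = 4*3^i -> [4, 12, 36, 108, 324]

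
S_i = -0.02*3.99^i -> [-0.02, -0.08, -0.32, -1.27, -5.07]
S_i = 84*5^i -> [84, 420, 2100, 10500, 52500]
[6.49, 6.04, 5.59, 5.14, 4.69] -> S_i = 6.49 + -0.45*i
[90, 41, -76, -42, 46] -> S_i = Random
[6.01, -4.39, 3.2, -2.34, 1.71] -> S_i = 6.01*(-0.73)^i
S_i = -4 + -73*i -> [-4, -77, -150, -223, -296]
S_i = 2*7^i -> [2, 14, 98, 686, 4802]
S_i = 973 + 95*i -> [973, 1068, 1163, 1258, 1353]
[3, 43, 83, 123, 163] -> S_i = 3 + 40*i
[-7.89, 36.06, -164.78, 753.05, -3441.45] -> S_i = -7.89*(-4.57)^i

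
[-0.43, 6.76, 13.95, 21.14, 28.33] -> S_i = -0.43 + 7.19*i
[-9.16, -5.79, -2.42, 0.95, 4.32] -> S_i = -9.16 + 3.37*i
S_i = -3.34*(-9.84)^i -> [-3.34, 32.87, -323.4, 3182.23, -31313.16]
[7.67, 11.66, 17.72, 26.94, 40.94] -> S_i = 7.67*1.52^i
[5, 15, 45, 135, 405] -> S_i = 5*3^i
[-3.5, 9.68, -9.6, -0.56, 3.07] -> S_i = Random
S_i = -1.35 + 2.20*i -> [-1.35, 0.85, 3.05, 5.25, 7.45]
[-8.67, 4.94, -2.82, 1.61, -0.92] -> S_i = -8.67*(-0.57)^i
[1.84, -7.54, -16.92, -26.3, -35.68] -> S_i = 1.84 + -9.38*i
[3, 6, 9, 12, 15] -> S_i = 3 + 3*i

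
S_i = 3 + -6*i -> [3, -3, -9, -15, -21]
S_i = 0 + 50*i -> [0, 50, 100, 150, 200]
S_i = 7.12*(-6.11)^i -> [7.12, -43.5, 265.8, -1624.07, 9923.04]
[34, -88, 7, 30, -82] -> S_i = Random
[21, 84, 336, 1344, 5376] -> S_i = 21*4^i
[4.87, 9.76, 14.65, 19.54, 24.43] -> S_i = 4.87 + 4.89*i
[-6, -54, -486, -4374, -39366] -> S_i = -6*9^i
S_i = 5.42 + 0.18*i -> [5.42, 5.6, 5.78, 5.96, 6.14]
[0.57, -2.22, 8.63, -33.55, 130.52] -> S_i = 0.57*(-3.89)^i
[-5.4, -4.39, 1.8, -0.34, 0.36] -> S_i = Random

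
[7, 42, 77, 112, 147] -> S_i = 7 + 35*i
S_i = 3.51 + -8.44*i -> [3.51, -4.93, -13.37, -21.81, -30.25]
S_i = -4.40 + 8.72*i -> [-4.4, 4.32, 13.04, 21.76, 30.48]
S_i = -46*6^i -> [-46, -276, -1656, -9936, -59616]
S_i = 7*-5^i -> [7, -35, 175, -875, 4375]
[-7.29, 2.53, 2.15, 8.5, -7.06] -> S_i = Random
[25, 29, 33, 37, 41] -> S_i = 25 + 4*i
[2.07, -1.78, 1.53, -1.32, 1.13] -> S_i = 2.07*(-0.86)^i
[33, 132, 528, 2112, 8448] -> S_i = 33*4^i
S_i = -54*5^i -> [-54, -270, -1350, -6750, -33750]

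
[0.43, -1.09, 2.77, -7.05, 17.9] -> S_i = 0.43*(-2.54)^i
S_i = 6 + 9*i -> [6, 15, 24, 33, 42]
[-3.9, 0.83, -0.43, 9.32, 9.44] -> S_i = Random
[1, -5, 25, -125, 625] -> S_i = 1*-5^i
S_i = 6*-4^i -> [6, -24, 96, -384, 1536]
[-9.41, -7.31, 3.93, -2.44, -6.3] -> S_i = Random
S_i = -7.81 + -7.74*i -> [-7.81, -15.55, -23.29, -31.03, -38.77]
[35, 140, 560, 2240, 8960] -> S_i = 35*4^i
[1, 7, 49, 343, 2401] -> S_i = 1*7^i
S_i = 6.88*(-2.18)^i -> [6.88, -15.0, 32.7, -71.28, 155.39]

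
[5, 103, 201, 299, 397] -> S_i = 5 + 98*i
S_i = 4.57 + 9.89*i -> [4.57, 14.46, 24.35, 34.24, 44.13]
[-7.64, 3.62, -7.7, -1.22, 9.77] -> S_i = Random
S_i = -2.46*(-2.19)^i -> [-2.46, 5.39, -11.8, 25.84, -56.59]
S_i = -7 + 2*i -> [-7, -5, -3, -1, 1]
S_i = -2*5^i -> [-2, -10, -50, -250, -1250]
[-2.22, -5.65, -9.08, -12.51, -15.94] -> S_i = -2.22 + -3.43*i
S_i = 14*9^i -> [14, 126, 1134, 10206, 91854]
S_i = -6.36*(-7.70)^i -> [-6.36, 48.97, -377.08, 2903.55, -22357.33]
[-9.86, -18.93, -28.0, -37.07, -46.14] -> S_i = -9.86 + -9.07*i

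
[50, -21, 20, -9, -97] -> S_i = Random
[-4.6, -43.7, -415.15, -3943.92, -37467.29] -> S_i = -4.60*9.50^i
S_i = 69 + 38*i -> [69, 107, 145, 183, 221]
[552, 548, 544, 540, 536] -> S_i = 552 + -4*i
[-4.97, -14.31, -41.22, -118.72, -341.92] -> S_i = -4.97*2.88^i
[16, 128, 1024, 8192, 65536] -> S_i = 16*8^i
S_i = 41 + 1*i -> [41, 42, 43, 44, 45]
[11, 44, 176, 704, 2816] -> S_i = 11*4^i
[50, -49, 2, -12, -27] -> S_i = Random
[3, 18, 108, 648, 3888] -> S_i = 3*6^i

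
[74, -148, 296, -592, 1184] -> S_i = 74*-2^i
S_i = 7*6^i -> [7, 42, 252, 1512, 9072]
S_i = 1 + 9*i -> [1, 10, 19, 28, 37]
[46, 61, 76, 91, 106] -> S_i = 46 + 15*i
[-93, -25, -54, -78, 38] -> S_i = Random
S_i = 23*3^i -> [23, 69, 207, 621, 1863]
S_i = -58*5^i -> [-58, -290, -1450, -7250, -36250]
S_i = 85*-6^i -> [85, -510, 3060, -18360, 110160]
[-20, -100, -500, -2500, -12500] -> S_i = -20*5^i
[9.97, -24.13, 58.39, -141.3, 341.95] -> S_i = 9.97*(-2.42)^i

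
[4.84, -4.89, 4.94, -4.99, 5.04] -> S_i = 4.84*(-1.01)^i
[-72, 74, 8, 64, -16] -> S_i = Random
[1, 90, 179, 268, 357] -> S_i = 1 + 89*i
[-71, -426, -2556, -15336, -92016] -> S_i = -71*6^i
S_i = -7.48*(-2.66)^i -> [-7.48, 19.9, -52.93, 140.78, -374.48]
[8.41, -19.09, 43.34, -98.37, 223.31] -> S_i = 8.41*(-2.27)^i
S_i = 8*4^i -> [8, 32, 128, 512, 2048]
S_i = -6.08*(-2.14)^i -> [-6.08, 13.01, -27.84, 59.59, -127.51]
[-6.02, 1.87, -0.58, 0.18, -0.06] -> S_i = -6.02*(-0.31)^i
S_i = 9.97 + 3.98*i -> [9.97, 13.95, 17.93, 21.91, 25.89]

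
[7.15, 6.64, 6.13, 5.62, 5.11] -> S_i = 7.15 + -0.51*i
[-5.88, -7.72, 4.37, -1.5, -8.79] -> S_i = Random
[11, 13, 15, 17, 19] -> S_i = 11 + 2*i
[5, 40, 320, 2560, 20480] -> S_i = 5*8^i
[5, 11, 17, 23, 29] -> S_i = 5 + 6*i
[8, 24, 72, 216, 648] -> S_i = 8*3^i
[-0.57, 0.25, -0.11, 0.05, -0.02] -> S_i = -0.57*(-0.44)^i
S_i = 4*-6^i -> [4, -24, 144, -864, 5184]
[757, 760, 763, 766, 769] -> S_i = 757 + 3*i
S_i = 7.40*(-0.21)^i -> [7.4, -1.55, 0.33, -0.07, 0.01]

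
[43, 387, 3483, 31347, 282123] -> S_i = 43*9^i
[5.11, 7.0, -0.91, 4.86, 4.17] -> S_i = Random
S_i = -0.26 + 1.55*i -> [-0.26, 1.29, 2.84, 4.39, 5.94]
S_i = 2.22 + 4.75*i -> [2.22, 6.97, 11.72, 16.47, 21.22]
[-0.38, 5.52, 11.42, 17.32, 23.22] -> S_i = -0.38 + 5.90*i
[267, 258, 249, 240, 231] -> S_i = 267 + -9*i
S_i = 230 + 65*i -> [230, 295, 360, 425, 490]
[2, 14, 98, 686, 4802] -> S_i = 2*7^i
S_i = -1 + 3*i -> [-1, 2, 5, 8, 11]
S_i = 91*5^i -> [91, 455, 2275, 11375, 56875]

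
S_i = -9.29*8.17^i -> [-9.29, -75.9, -620.1, -5066.19, -41390.81]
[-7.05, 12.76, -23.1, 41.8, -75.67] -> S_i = -7.05*(-1.81)^i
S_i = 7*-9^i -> [7, -63, 567, -5103, 45927]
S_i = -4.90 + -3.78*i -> [-4.9, -8.68, -12.46, -16.24, -20.02]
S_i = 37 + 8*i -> [37, 45, 53, 61, 69]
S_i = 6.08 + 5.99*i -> [6.08, 12.07, 18.06, 24.05, 30.04]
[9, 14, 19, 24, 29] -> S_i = 9 + 5*i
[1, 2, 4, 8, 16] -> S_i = 1*2^i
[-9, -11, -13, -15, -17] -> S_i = -9 + -2*i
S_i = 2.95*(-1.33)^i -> [2.95, -3.92, 5.22, -6.94, 9.23]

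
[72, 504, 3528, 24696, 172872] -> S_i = 72*7^i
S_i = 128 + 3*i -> [128, 131, 134, 137, 140]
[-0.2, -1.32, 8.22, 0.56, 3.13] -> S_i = Random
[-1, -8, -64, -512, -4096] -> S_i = -1*8^i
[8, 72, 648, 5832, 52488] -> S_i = 8*9^i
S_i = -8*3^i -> [-8, -24, -72, -216, -648]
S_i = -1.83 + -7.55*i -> [-1.83, -9.38, -16.93, -24.48, -32.03]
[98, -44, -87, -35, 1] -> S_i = Random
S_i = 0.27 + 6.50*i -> [0.27, 6.77, 13.27, 19.77, 26.27]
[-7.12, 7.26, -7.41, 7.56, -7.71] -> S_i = -7.12*(-1.02)^i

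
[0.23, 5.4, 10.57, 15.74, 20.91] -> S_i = 0.23 + 5.17*i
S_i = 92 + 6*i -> [92, 98, 104, 110, 116]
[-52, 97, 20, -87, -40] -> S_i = Random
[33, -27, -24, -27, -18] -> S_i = Random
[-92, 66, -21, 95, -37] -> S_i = Random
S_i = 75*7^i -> [75, 525, 3675, 25725, 180075]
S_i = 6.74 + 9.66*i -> [6.74, 16.4, 26.06, 35.72, 45.38]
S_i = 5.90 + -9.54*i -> [5.9, -3.64, -13.18, -22.72, -32.26]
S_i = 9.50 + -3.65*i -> [9.5, 5.85, 2.2, -1.45, -5.1]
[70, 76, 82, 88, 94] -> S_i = 70 + 6*i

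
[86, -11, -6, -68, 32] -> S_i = Random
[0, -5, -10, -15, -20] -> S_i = 0 + -5*i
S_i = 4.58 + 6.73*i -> [4.58, 11.31, 18.04, 24.77, 31.5]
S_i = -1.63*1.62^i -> [-1.63, -2.64, -4.28, -6.93, -11.23]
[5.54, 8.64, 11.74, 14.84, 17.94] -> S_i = 5.54 + 3.10*i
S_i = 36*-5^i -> [36, -180, 900, -4500, 22500]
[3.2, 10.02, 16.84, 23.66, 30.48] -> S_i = 3.20 + 6.82*i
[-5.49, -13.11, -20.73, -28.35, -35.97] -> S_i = -5.49 + -7.62*i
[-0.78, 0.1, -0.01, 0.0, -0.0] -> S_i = -0.78*(-0.13)^i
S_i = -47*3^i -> [-47, -141, -423, -1269, -3807]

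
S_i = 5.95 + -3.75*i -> [5.95, 2.2, -1.55, -5.3, -9.05]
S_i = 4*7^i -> [4, 28, 196, 1372, 9604]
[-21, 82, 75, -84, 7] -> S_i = Random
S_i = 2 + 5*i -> [2, 7, 12, 17, 22]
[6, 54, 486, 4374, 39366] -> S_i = 6*9^i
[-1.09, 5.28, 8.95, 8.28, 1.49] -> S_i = Random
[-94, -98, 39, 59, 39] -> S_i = Random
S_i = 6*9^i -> [6, 54, 486, 4374, 39366]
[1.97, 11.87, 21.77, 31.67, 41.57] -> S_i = 1.97 + 9.90*i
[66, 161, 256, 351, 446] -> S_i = 66 + 95*i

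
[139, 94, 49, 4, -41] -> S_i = 139 + -45*i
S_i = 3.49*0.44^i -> [3.49, 1.54, 0.68, 0.3, 0.13]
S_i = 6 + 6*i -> [6, 12, 18, 24, 30]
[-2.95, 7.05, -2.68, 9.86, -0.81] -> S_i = Random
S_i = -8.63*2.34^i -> [-8.63, -20.19, -47.25, -110.58, -258.75]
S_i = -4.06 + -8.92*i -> [-4.06, -12.98, -21.9, -30.82, -39.74]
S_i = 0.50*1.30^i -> [0.5, 0.65, 0.85, 1.1, 1.43]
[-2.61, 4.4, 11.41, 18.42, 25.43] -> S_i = -2.61 + 7.01*i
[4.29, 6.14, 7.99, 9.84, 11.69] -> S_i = 4.29 + 1.85*i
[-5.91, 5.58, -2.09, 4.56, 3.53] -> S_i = Random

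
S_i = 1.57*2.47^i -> [1.57, 3.88, 9.58, 23.66, 58.44]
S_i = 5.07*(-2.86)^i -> [5.07, -14.5, 41.47, -118.61, 339.21]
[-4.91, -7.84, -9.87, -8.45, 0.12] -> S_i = Random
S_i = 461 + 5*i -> [461, 466, 471, 476, 481]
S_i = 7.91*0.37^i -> [7.91, 2.93, 1.08, 0.4, 0.15]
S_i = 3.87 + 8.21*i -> [3.87, 12.08, 20.29, 28.5, 36.71]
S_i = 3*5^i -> [3, 15, 75, 375, 1875]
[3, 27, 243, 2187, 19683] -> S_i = 3*9^i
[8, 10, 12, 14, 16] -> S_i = 8 + 2*i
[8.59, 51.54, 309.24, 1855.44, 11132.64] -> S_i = 8.59*6.00^i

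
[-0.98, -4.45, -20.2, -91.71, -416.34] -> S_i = -0.98*4.54^i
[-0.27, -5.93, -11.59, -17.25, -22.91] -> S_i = -0.27 + -5.66*i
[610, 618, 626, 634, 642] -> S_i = 610 + 8*i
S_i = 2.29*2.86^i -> [2.29, 6.55, 18.73, 53.57, 153.21]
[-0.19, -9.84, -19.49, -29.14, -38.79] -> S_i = -0.19 + -9.65*i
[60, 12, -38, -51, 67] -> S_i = Random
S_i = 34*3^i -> [34, 102, 306, 918, 2754]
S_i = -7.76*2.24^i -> [-7.76, -17.38, -38.94, -87.22, -195.37]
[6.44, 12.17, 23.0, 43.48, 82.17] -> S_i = 6.44*1.89^i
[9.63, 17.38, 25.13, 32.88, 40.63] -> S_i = 9.63 + 7.75*i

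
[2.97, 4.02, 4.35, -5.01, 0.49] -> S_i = Random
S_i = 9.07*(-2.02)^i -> [9.07, -18.32, 37.01, -74.76, 151.01]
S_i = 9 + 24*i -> [9, 33, 57, 81, 105]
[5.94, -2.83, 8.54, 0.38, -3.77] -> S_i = Random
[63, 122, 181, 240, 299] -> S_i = 63 + 59*i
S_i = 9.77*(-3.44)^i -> [9.77, -33.61, 115.61, -397.71, 1368.13]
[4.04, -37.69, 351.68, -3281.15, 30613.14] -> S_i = 4.04*(-9.33)^i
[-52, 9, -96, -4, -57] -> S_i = Random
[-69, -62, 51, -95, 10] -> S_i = Random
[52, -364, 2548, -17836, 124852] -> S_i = 52*-7^i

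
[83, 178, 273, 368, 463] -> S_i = 83 + 95*i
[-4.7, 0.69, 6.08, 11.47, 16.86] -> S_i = -4.70 + 5.39*i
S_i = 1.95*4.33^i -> [1.95, 8.44, 36.56, 158.31, 685.47]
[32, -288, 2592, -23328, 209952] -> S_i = 32*-9^i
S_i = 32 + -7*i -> [32, 25, 18, 11, 4]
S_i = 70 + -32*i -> [70, 38, 6, -26, -58]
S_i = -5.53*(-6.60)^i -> [-5.53, 36.5, -240.89, 1589.85, -10493.03]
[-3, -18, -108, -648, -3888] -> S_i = -3*6^i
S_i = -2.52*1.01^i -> [-2.52, -2.55, -2.57, -2.6, -2.62]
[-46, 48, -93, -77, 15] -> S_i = Random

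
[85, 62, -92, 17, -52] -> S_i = Random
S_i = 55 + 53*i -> [55, 108, 161, 214, 267]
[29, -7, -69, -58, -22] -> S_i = Random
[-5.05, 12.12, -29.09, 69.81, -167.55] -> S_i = -5.05*(-2.40)^i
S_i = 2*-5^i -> [2, -10, 50, -250, 1250]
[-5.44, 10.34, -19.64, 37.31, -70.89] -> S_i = -5.44*(-1.90)^i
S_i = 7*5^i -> [7, 35, 175, 875, 4375]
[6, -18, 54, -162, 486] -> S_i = 6*-3^i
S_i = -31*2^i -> [-31, -62, -124, -248, -496]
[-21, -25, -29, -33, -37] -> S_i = -21 + -4*i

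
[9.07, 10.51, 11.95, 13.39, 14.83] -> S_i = 9.07 + 1.44*i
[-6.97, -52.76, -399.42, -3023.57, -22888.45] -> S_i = -6.97*7.57^i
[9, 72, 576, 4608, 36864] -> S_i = 9*8^i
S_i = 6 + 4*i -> [6, 10, 14, 18, 22]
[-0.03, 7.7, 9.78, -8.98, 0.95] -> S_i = Random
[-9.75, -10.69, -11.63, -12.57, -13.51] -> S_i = -9.75 + -0.94*i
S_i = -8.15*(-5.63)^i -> [-8.15, 45.88, -258.33, 1454.4, -8188.25]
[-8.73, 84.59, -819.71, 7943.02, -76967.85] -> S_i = -8.73*(-9.69)^i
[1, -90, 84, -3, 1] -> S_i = Random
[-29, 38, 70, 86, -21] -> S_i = Random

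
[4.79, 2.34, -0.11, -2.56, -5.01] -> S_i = 4.79 + -2.45*i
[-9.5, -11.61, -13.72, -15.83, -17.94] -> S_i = -9.50 + -2.11*i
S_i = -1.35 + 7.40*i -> [-1.35, 6.05, 13.45, 20.85, 28.25]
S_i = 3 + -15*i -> [3, -12, -27, -42, -57]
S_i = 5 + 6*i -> [5, 11, 17, 23, 29]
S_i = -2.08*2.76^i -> [-2.08, -5.74, -15.84, -43.73, -120.7]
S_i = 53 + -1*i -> [53, 52, 51, 50, 49]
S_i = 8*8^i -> [8, 64, 512, 4096, 32768]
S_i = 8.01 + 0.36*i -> [8.01, 8.37, 8.73, 9.09, 9.45]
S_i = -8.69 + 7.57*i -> [-8.69, -1.12, 6.45, 14.02, 21.59]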